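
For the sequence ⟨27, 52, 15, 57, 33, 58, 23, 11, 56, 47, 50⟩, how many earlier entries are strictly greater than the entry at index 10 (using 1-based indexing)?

4

The element at index 10 is 47.
Elements before it: 27, 52, 15, 57, 33, 58, 23, 11, 56
Those larger than 47: 52, 57, 58, 56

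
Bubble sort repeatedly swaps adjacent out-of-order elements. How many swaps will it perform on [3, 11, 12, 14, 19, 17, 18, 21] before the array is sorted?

The minimum number of adjacent swaps to sort an array equals its inversion count, since every such swap removes exactly one inversion.
Count inversions — for each element, later elements that are smaller:
3: none → 0
11: none → 0
12: none → 0
14: none → 0
19: 17, 18 → 2
17: none → 0
18: none → 0
21: none → 0
Total inversions: 0 + 0 + 0 + 0 + 2 + 0 + 0 + 0 = 2

2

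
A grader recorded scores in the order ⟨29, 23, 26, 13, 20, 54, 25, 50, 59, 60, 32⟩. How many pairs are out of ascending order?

Inversions: 16

Element-by-element contributions:
29 → 23, 26, 13, 20, 25 → 5
23 → 13, 20 → 2
26 → 13, 20, 25 → 3
13 → none → 0
20 → none → 0
54 → 25, 50, 32 → 3
25 → none → 0
50 → 32 → 1
59 → 32 → 1
60 → 32 → 1
32 → none → 0
Sum: 5 + 2 + 3 + 0 + 0 + 3 + 0 + 1 + 1 + 1 + 0 = 16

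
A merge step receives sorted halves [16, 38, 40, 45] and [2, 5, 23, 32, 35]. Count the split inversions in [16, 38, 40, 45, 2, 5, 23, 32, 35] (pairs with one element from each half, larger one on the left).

Take each right-half value and tally the left-half values above it:
r = 2: 16, 38, 40, 45 → 4
r = 5: 16, 38, 40, 45 → 4
r = 23: 38, 40, 45 → 3
r = 32: 38, 40, 45 → 3
r = 35: 38, 40, 45 → 3
Cross-inversions: 4 + 4 + 3 + 3 + 3 = 17

17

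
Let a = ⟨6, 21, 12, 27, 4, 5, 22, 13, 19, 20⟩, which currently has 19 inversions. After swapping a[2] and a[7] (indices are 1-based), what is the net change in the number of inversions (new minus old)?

Positions 2 and 7 hold 21 and 22; after swapping, the array is [6, 22, 12, 27, 4, 5, 21, 13, 19, 20].
Sweep left to right; for each value list the smaller values that follow it:
6 → 4, 5 → 2
22 → 12, 4, 5, 21, 13, 19, 20 → 7
12 → 4, 5 → 2
27 → 4, 5, 21, 13, 19, 20 → 6
4 → none → 0
5 → none → 0
21 → 13, 19, 20 → 3
13 → none → 0
19 → none → 0
20 → none → 0
Sum: 2 + 7 + 2 + 6 + 0 + 0 + 3 + 0 + 0 + 0 = 20
Change: 20 − 19 = +1

+1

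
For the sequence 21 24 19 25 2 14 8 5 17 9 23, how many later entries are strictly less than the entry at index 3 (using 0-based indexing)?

7

The element at index 3 is 25.
Elements after it: 2, 14, 8, 5, 17, 9, 23
Those smaller than 25: 2, 14, 8, 5, 17, 9, 23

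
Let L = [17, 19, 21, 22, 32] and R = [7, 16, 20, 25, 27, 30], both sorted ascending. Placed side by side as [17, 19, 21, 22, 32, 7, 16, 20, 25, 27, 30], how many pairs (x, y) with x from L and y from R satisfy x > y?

16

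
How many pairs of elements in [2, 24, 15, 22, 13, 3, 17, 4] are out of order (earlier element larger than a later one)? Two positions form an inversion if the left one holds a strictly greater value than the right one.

Element-by-element contributions:
2 → none → 0
24 → 15, 22, 13, 3, 17, 4 → 6
15 → 13, 3, 4 → 3
22 → 13, 3, 17, 4 → 4
13 → 3, 4 → 2
3 → none → 0
17 → 4 → 1
4 → none → 0
Sum: 0 + 6 + 3 + 4 + 2 + 0 + 1 + 0 = 16

16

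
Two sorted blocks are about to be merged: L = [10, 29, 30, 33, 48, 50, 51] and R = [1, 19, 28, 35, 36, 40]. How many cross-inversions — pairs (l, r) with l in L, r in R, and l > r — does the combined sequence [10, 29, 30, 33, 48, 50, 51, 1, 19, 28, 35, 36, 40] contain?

Count, for every r in R, how many entries of L exceed r:
r = 1: 10, 29, 30, 33, 48, 50, 51 → 7
r = 19: 29, 30, 33, 48, 50, 51 → 6
r = 28: 29, 30, 33, 48, 50, 51 → 6
r = 35: 48, 50, 51 → 3
r = 36: 48, 50, 51 → 3
r = 40: 48, 50, 51 → 3
Cross-inversions: 7 + 6 + 6 + 3 + 3 + 3 = 28

28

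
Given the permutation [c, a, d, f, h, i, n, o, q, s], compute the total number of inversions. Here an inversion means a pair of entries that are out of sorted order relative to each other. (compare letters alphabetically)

There is 1 inversion.

Element-by-element contributions:
c: 1
a: 0
d: 0
f: 0
h: 0
i: 0
n: 0
o: 0
q: 0
s: 0
Sum: 1 + 0 + 0 + 0 + 0 + 0 + 0 + 0 + 0 + 0 = 1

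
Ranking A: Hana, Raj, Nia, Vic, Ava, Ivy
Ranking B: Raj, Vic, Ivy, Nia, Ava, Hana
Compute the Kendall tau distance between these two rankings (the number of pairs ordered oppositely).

Assign each item its position (1..6) in the first ordering, then rewrite the second ordering as that position sequence:
positions: Hana→1, Raj→2, Nia→3, Vic→4, Ava→5, Ivy→6
second ordering as positions: [2, 4, 6, 3, 5, 1]
Discordant pairs = inversions in this position sequence.
2: 1 → 1
4: 3, 1 → 2
6: 3, 5, 1 → 3
3: 1 → 1
5: 1 → 1
1: 0
Total: 1 + 2 + 3 + 1 + 1 + 0 = 8

8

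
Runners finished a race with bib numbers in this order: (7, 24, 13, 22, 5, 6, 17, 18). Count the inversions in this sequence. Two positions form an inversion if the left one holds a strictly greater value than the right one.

For each element, count later entries that are smaller:
7 → 5, 6 → 2
24 → 13, 22, 5, 6, 17, 18 → 6
13 → 5, 6 → 2
22 → 5, 6, 17, 18 → 4
5 → none → 0
6 → none → 0
17 → none → 0
18 → none → 0
Sum: 2 + 6 + 2 + 4 + 0 + 0 + 0 + 0 = 14

There are 14 inversions.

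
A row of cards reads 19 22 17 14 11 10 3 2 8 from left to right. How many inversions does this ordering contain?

33 inversions

Count, for each position, how many later elements it exceeds:
19 → 17, 14, 11, 10, 3, 2, 8 → 7
22 → 17, 14, 11, 10, 3, 2, 8 → 7
17 → 14, 11, 10, 3, 2, 8 → 6
14 → 11, 10, 3, 2, 8 → 5
11 → 10, 3, 2, 8 → 4
10 → 3, 2, 8 → 3
3 → 2 → 1
2 → none → 0
8 → none → 0
Sum: 7 + 7 + 6 + 5 + 4 + 3 + 1 + 0 + 0 = 33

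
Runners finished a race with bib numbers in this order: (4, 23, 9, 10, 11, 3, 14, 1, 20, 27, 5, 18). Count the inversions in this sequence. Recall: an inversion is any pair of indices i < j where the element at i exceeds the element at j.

Sweep left to right; for each value list the smaller values that follow it:
4 → 3, 1 → 2
23 → 9, 10, 11, 3, 14, 1, 20, 5, 18 → 9
9 → 3, 1, 5 → 3
10 → 3, 1, 5 → 3
11 → 3, 1, 5 → 3
3 → 1 → 1
14 → 1, 5 → 2
1 → none → 0
20 → 5, 18 → 2
27 → 5, 18 → 2
5 → none → 0
18 → none → 0
Sum: 2 + 9 + 3 + 3 + 3 + 1 + 2 + 0 + 2 + 2 + 0 + 0 = 27

27 inversions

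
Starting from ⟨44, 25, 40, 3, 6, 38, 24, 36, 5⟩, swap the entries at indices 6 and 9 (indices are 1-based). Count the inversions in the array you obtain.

19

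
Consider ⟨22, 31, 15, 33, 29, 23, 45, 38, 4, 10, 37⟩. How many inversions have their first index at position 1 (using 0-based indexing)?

The element at index 1 is 31.
Elements after it: 15, 33, 29, 23, 45, 38, 4, 10, 37
Those smaller than 31: 15, 29, 23, 4, 10

5 such elements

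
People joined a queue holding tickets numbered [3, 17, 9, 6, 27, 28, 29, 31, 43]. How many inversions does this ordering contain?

3 inversions

Count, for each position, how many later elements it exceeds:
3: 0
17: 2
9: 1
6: 0
27: 0
28: 0
29: 0
31: 0
43: 0
Sum: 0 + 2 + 1 + 0 + 0 + 0 + 0 + 0 + 0 = 3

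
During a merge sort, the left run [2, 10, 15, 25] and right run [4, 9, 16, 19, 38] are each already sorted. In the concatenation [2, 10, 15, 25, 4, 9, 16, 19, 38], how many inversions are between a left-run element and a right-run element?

For each element r of the right run, count left-run elements greater than r:
r = 4: 10, 15, 25 → 3
r = 9: 10, 15, 25 → 3
r = 16: 25 → 1
r = 19: 25 → 1
r = 38: none → 0
Cross-inversions: 3 + 3 + 1 + 1 + 0 = 8

There are 8 split inversions.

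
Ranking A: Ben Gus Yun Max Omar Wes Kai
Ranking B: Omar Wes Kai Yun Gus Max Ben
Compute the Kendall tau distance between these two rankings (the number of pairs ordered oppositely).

16

Assign each item its position (1..7) in the first ordering, then rewrite the second ordering as that position sequence:
positions: Ben→1, Gus→2, Yun→3, Max→4, Omar→5, Wes→6, Kai→7
second ordering as positions: [5, 6, 7, 3, 2, 4, 1]
Discordant pairs = inversions in this position sequence.
5: 3, 2, 4, 1 → 4
6: 3, 2, 4, 1 → 4
7: 3, 2, 4, 1 → 4
3: 2, 1 → 2
2: 1 → 1
4: 1 → 1
1: 0
Total: 4 + 4 + 4 + 2 + 1 + 1 + 0 = 16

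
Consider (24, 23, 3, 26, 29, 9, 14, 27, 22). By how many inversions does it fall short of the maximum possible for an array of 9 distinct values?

19

Maximum inversions for 9 distinct elements is C(9, 2) = 9·8/2 = 36.
Current inversions — for each element, count later smaller elements:
24: 5
23: 4
3: 0
26: 3
29: 4
9: 0
14: 0
27: 1
22: 0
Current total: 5 + 4 + 0 + 3 + 4 + 0 + 0 + 1 + 0 = 17
Shortfall: 36 − 17 = 19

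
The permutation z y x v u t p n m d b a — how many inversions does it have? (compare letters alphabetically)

66 out-of-order pairs

Sweep left to right; for each value list the smaller values that follow it:
z → y, x, v, u, t, p, n, m, d, b, a → 11
y → x, v, u, t, p, n, m, d, b, a → 10
x → v, u, t, p, n, m, d, b, a → 9
v → u, t, p, n, m, d, b, a → 8
u → t, p, n, m, d, b, a → 7
t → p, n, m, d, b, a → 6
p → n, m, d, b, a → 5
n → m, d, b, a → 4
m → d, b, a → 3
d → b, a → 2
b → a → 1
a → none → 0
Sum: 11 + 10 + 9 + 8 + 7 + 6 + 5 + 4 + 3 + 2 + 1 + 0 = 66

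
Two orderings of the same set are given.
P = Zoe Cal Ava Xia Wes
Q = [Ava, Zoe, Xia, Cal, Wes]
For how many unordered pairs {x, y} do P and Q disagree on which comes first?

Assign each item its position (1..5) in the first ordering, then rewrite the second ordering as that position sequence:
positions: Zoe→1, Cal→2, Ava→3, Xia→4, Wes→5
second ordering as positions: [3, 1, 4, 2, 5]
Discordant pairs = inversions in this position sequence.
3: 1, 2 → 2
1: 0
4: 2 → 1
2: 0
5: 0
Total: 2 + 0 + 1 + 0 + 0 = 3

There are 3 disagreeing pairs.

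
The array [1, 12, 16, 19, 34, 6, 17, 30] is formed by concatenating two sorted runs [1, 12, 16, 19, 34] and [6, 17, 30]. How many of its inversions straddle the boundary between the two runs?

7

Take each right-half value and tally the left-half values above it:
r = 6: 12, 16, 19, 34 → 4
r = 17: 19, 34 → 2
r = 30: 34 → 1
Cross-inversions: 4 + 2 + 1 = 7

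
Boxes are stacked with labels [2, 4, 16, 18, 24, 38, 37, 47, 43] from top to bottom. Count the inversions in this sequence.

2 inversions

Count, for each position, how many later elements it exceeds:
2 → none → 0
4 → none → 0
16 → none → 0
18 → none → 0
24 → none → 0
38 → 37 → 1
37 → none → 0
47 → 43 → 1
43 → none → 0
Sum: 0 + 0 + 0 + 0 + 0 + 1 + 0 + 1 + 0 = 2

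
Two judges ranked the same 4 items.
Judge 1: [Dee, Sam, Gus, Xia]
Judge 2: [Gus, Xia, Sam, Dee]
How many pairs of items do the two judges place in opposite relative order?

Assign each item its position (1..4) in the first ordering, then rewrite the second ordering as that position sequence:
positions: Dee→1, Sam→2, Gus→3, Xia→4
second ordering as positions: [3, 4, 2, 1]
Discordant pairs = inversions in this position sequence.
3: 2, 1 → 2
4: 2, 1 → 2
2: 1 → 1
1: 0
Total: 2 + 2 + 1 + 0 = 5

5 discordant pairs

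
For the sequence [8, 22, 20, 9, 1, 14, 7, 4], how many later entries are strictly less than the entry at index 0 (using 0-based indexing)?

3

The element at index 0 is 8.
Elements after it: 22, 20, 9, 1, 14, 7, 4
Those smaller than 8: 1, 7, 4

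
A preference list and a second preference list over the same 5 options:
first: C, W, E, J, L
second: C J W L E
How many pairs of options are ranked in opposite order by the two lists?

Assign each item its position (1..5) in the first ordering, then rewrite the second ordering as that position sequence:
positions: C→1, W→2, E→3, J→4, L→5
second ordering as positions: [1, 4, 2, 5, 3]
Discordant pairs = inversions in this position sequence.
1: 0
4: 2, 3 → 2
2: 0
5: 3 → 1
3: 0
Total: 0 + 2 + 0 + 1 + 0 = 3

3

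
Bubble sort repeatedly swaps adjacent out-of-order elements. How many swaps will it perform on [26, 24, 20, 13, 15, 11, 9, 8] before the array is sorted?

27

Minimum adjacent swaps = number of inversions (each swap of adjacent out-of-order elements removes one inversion and no swap can remove more).
Count inversions — for each element, later elements that are smaller:
26: 24, 20, 13, 15, 11, 9, 8 → 7
24: 20, 13, 15, 11, 9, 8 → 6
20: 13, 15, 11, 9, 8 → 5
13: 11, 9, 8 → 3
15: 11, 9, 8 → 3
11: 9, 8 → 2
9: 8 → 1
8: none → 0
Total inversions: 7 + 6 + 5 + 3 + 3 + 2 + 1 + 0 = 27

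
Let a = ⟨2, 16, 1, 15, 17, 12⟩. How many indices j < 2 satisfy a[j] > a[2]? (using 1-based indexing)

0 such elements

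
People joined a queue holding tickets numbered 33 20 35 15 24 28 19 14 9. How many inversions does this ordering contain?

Sweep left to right; for each value list the smaller values that follow it:
33: 7
20: 4
35: 6
15: 2
24: 3
28: 3
19: 2
14: 1
9: 0
Sum: 7 + 4 + 6 + 2 + 3 + 3 + 2 + 1 + 0 = 28

There are 28 out-of-order pairs.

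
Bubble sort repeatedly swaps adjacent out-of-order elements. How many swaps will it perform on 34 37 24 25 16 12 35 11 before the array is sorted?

There are 21 swaps.

Minimum adjacent swaps = number of inversions (each swap of adjacent out-of-order elements removes one inversion and no swap can remove more).
Count inversions — for each element, later elements that are smaller:
34: 24, 25, 16, 12, 11 → 5
37: 24, 25, 16, 12, 35, 11 → 6
24: 16, 12, 11 → 3
25: 16, 12, 11 → 3
16: 12, 11 → 2
12: 11 → 1
35: 11 → 1
11: none → 0
Total inversions: 5 + 6 + 3 + 3 + 2 + 1 + 1 + 0 = 21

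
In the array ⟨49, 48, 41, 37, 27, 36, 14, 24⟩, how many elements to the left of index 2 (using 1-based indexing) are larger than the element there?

1

The element at index 2 is 48.
Elements before it: 49
Those larger than 48: 49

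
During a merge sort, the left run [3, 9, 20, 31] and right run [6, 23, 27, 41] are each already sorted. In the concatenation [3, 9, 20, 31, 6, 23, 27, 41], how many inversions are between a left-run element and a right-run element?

Split inversions: 5

For each element r of the right run, count left-run elements greater than r:
r = 6: 9, 20, 31 → 3
r = 23: 31 → 1
r = 27: 31 → 1
r = 41: none → 0
Cross-inversions: 3 + 1 + 1 + 0 = 5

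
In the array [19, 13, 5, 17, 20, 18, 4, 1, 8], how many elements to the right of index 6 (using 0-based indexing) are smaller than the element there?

1

The element at index 6 is 4.
Elements after it: 1, 8
Those smaller than 4: 1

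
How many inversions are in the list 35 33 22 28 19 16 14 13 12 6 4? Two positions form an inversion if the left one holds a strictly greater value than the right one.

Inversions: 54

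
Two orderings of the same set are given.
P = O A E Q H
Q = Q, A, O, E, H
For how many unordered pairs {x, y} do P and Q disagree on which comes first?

Assign each item its position (1..5) in the first ordering, then rewrite the second ordering as that position sequence:
positions: O→1, A→2, E→3, Q→4, H→5
second ordering as positions: [4, 2, 1, 3, 5]
Discordant pairs = inversions in this position sequence.
4: 2, 1, 3 → 3
2: 1 → 1
1: 0
3: 0
5: 0
Total: 3 + 1 + 0 + 0 + 0 = 4

4 disagreeing pairs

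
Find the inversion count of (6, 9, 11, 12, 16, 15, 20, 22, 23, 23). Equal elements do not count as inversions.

Inversions: 1

For each element, count later entries that are smaller:
6: 0
9: 0
11: 0
12: 0
16: 1
15: 0
20: 0
22: 0
23: 0
23: 0
Sum: 0 + 0 + 0 + 0 + 1 + 0 + 0 + 0 + 0 + 0 = 1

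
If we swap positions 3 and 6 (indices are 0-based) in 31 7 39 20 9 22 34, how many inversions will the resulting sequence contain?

Positions 3 and 6 hold 20 and 34; after swapping, the array is [31, 7, 39, 34, 9, 22, 20].
Sweep left to right; for each value list the smaller values that follow it:
31 → 7, 9, 22, 20 → 4
7 → none → 0
39 → 34, 9, 22, 20 → 4
34 → 9, 22, 20 → 3
9 → none → 0
22 → 20 → 1
20 → none → 0
Sum: 4 + 0 + 4 + 3 + 0 + 1 + 0 = 12

12 inversions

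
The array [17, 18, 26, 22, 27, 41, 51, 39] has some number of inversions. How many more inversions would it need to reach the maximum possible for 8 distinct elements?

Maximum inversions for 8 distinct elements is C(8, 2) = 8·7/2 = 28.
Current inversions — for each element, count later smaller elements:
17: 0
18: 0
26: 1
22: 0
27: 0
41: 1
51: 1
39: 0
Current total: 0 + 0 + 1 + 0 + 0 + 1 + 1 + 0 = 3
Shortfall: 28 − 3 = 25

25 inversions short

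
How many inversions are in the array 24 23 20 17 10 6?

For each element, count later entries that are smaller:
24: 5
23: 4
20: 3
17: 2
10: 1
6: 0
Sum: 5 + 4 + 3 + 2 + 1 + 0 = 15

15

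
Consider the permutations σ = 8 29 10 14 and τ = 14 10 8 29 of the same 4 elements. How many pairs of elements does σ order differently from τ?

Assign each item its position (1..4) in the first ordering, then rewrite the second ordering as that position sequence:
positions: 8→1, 29→2, 10→3, 14→4
second ordering as positions: [4, 3, 1, 2]
Discordant pairs = inversions in this position sequence.
4: 3, 1, 2 → 3
3: 1, 2 → 2
1: 0
2: 0
Total: 3 + 2 + 0 + 0 = 5

5 discordant pairs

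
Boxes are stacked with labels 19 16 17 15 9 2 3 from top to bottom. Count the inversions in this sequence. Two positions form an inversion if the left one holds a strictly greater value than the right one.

Element-by-element contributions:
19 → 16, 17, 15, 9, 2, 3 → 6
16 → 15, 9, 2, 3 → 4
17 → 15, 9, 2, 3 → 4
15 → 9, 2, 3 → 3
9 → 2, 3 → 2
2 → none → 0
3 → none → 0
Sum: 6 + 4 + 4 + 3 + 2 + 0 + 0 = 19

Inversions: 19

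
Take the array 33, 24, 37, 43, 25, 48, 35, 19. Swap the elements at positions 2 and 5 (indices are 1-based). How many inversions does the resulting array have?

Positions 2 and 5 hold 24 and 25; after swapping, the array is [33, 25, 37, 43, 24, 48, 35, 19].
For each element, count later entries that are smaller:
33 → 25, 24, 19 → 3
25 → 24, 19 → 2
37 → 24, 35, 19 → 3
43 → 24, 35, 19 → 3
24 → 19 → 1
48 → 35, 19 → 2
35 → 19 → 1
19 → none → 0
Sum: 3 + 2 + 3 + 3 + 1 + 2 + 1 + 0 = 15

15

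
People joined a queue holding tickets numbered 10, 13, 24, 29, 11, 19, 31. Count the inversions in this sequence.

5 inversions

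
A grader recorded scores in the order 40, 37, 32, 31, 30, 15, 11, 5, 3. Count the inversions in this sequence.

36 inversions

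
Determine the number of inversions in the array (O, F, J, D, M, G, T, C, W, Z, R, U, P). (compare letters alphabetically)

Out-of-order pairs: 26

Sweep left to right; for each value list the smaller values that follow it:
O: 6
F: 2
J: 3
D: 1
M: 2
G: 1
T: 3
C: 0
W: 3
Z: 3
R: 1
U: 1
P: 0
Sum: 6 + 2 + 3 + 1 + 2 + 1 + 3 + 0 + 3 + 3 + 1 + 1 + 0 = 26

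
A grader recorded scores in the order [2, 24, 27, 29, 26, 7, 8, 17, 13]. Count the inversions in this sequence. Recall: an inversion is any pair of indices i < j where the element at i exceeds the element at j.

Count, for each position, how many later elements it exceeds:
2 → none → 0
24 → 7, 8, 17, 13 → 4
27 → 26, 7, 8, 17, 13 → 5
29 → 26, 7, 8, 17, 13 → 5
26 → 7, 8, 17, 13 → 4
7 → none → 0
8 → none → 0
17 → 13 → 1
13 → none → 0
Sum: 0 + 4 + 5 + 5 + 4 + 0 + 0 + 1 + 0 = 19

19 inversions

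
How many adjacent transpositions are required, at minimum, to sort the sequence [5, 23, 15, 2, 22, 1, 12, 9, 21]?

19

The minimum number of adjacent swaps to sort an array equals its inversion count, since every such swap removes exactly one inversion.
Count inversions — for each element, later elements that are smaller:
5: 2, 1 → 2
23: 15, 2, 22, 1, 12, 9, 21 → 7
15: 2, 1, 12, 9 → 4
2: 1 → 1
22: 1, 12, 9, 21 → 4
1: none → 0
12: 9 → 1
9: none → 0
21: none → 0
Total inversions: 2 + 7 + 4 + 1 + 4 + 0 + 1 + 0 + 0 = 19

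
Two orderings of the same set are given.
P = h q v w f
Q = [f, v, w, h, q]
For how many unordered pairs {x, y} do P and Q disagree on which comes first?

Assign each item its position (1..5) in the first ordering, then rewrite the second ordering as that position sequence:
positions: h→1, q→2, v→3, w→4, f→5
second ordering as positions: [5, 3, 4, 1, 2]
Discordant pairs = inversions in this position sequence.
5: 3, 4, 1, 2 → 4
3: 1, 2 → 2
4: 1, 2 → 2
1: 0
2: 0
Total: 4 + 2 + 2 + 0 + 0 = 8

8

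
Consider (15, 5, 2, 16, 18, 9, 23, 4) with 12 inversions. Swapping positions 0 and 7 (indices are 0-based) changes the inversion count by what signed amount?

-5

Positions 0 and 7 hold 15 and 4; after swapping, the array is [4, 5, 2, 16, 18, 9, 23, 15].
Sweep left to right; for each value list the smaller values that follow it:
4 → 2 → 1
5 → 2 → 1
2 → none → 0
16 → 9, 15 → 2
18 → 9, 15 → 2
9 → none → 0
23 → 15 → 1
15 → none → 0
Sum: 1 + 1 + 0 + 2 + 2 + 0 + 1 + 0 = 7
Change: 7 − 12 = -5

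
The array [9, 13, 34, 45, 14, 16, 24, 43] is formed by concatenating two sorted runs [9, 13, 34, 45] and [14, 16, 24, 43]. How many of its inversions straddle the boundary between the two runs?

Count, for every r in R, how many entries of L exceed r:
r = 14: 34, 45 → 2
r = 16: 34, 45 → 2
r = 24: 34, 45 → 2
r = 43: 45 → 1
Cross-inversions: 2 + 2 + 2 + 1 = 7

7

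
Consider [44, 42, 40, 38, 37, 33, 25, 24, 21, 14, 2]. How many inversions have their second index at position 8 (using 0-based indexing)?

8 such elements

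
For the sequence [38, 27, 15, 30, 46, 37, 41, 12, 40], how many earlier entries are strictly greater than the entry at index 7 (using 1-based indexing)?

The element at index 7 is 41.
Elements before it: 38, 27, 15, 30, 46, 37
Those larger than 41: 46

1 such element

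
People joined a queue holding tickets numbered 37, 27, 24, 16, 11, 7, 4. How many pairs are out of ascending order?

Element-by-element contributions:
37: 6
27: 5
24: 4
16: 3
11: 2
7: 1
4: 0
Sum: 6 + 5 + 4 + 3 + 2 + 1 + 0 = 21

21 inversions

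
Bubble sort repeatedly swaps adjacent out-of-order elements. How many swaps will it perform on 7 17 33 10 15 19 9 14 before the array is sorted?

Minimum adjacent swaps = number of inversions (each swap of adjacent out-of-order elements removes one inversion and no swap can remove more).
Count inversions — for each element, later elements that are smaller:
7: none → 0
17: 10, 15, 9, 14 → 4
33: 10, 15, 19, 9, 14 → 5
10: 9 → 1
15: 9, 14 → 2
19: 9, 14 → 2
9: none → 0
14: none → 0
Total inversions: 0 + 4 + 5 + 1 + 2 + 2 + 0 + 0 = 14

14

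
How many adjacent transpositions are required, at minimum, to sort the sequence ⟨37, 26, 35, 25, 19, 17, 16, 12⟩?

27 swaps

Minimum adjacent swaps = number of inversions (each swap of adjacent out-of-order elements removes one inversion and no swap can remove more).
Count inversions — for each element, later elements that are smaller:
37: 26, 35, 25, 19, 17, 16, 12 → 7
26: 25, 19, 17, 16, 12 → 5
35: 25, 19, 17, 16, 12 → 5
25: 19, 17, 16, 12 → 4
19: 17, 16, 12 → 3
17: 16, 12 → 2
16: 12 → 1
12: none → 0
Total inversions: 7 + 5 + 5 + 4 + 3 + 2 + 1 + 0 = 27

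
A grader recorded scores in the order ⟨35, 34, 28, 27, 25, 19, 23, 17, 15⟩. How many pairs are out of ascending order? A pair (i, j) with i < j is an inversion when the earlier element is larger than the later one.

Count, for each position, how many later elements it exceeds:
35: 8
34: 7
28: 6
27: 5
25: 4
19: 2
23: 2
17: 1
15: 0
Sum: 8 + 7 + 6 + 5 + 4 + 2 + 2 + 1 + 0 = 35

There are 35 out-of-order pairs.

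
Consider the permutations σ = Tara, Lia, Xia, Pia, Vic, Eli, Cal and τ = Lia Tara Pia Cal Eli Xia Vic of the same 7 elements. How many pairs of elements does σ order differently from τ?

Assign each item its position (1..7) in the first ordering, then rewrite the second ordering as that position sequence:
positions: Tara→1, Lia→2, Xia→3, Pia→4, Vic→5, Eli→6, Cal→7
second ordering as positions: [2, 1, 4, 7, 6, 3, 5]
Discordant pairs = inversions in this position sequence.
2: 1 → 1
1: 0
4: 3 → 1
7: 6, 3, 5 → 3
6: 3, 5 → 2
3: 0
5: 0
Total: 1 + 0 + 1 + 3 + 2 + 0 + 0 = 7

7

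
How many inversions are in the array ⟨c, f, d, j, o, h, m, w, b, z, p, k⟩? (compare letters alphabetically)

19 out-of-order pairs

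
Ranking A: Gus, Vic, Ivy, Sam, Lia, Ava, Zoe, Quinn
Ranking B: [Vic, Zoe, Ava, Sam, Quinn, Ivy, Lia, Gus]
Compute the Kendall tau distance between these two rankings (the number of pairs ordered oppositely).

17

Assign each item its position (1..8) in the first ordering, then rewrite the second ordering as that position sequence:
positions: Gus→1, Vic→2, Ivy→3, Sam→4, Lia→5, Ava→6, Zoe→7, Quinn→8
second ordering as positions: [2, 7, 6, 4, 8, 3, 5, 1]
Discordant pairs = inversions in this position sequence.
2: 1 → 1
7: 6, 4, 3, 5, 1 → 5
6: 4, 3, 5, 1 → 4
4: 3, 1 → 2
8: 3, 5, 1 → 3
3: 1 → 1
5: 1 → 1
1: 0
Total: 1 + 5 + 4 + 2 + 3 + 1 + 1 + 0 = 17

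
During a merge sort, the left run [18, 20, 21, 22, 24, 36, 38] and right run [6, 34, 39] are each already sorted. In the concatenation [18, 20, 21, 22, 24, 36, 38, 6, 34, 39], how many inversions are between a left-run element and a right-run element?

9 split inversions

For each element r of the right run, count left-run elements greater than r:
r = 6: 18, 20, 21, 22, 24, 36, 38 → 7
r = 34: 36, 38 → 2
r = 39: none → 0
Cross-inversions: 7 + 2 + 0 = 9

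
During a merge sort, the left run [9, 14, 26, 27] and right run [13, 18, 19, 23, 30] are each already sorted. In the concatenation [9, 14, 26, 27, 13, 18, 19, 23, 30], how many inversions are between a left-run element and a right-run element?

For each element r of the right run, count left-run elements greater than r:
r = 13: 14, 26, 27 → 3
r = 18: 26, 27 → 2
r = 19: 26, 27 → 2
r = 23: 26, 27 → 2
r = 30: none → 0
Cross-inversions: 3 + 2 + 2 + 2 + 0 = 9

Cross-inversions: 9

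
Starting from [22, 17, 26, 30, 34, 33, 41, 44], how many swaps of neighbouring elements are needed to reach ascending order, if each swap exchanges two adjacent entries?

Minimum adjacent swaps = number of inversions (each swap of adjacent out-of-order elements removes one inversion and no swap can remove more).
Count inversions — for each element, later elements that are smaller:
22: 17 → 1
17: none → 0
26: none → 0
30: none → 0
34: 33 → 1
33: none → 0
41: none → 0
44: none → 0
Total inversions: 1 + 0 + 0 + 0 + 1 + 0 + 0 + 0 = 2

2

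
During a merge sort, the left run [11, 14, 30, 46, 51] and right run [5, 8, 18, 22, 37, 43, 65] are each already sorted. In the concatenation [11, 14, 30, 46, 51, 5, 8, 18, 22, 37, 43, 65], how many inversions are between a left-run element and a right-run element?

Count, for every r in R, how many entries of L exceed r:
r = 5: 11, 14, 30, 46, 51 → 5
r = 8: 11, 14, 30, 46, 51 → 5
r = 18: 30, 46, 51 → 3
r = 22: 30, 46, 51 → 3
r = 37: 46, 51 → 2
r = 43: 46, 51 → 2
r = 65: none → 0
Cross-inversions: 5 + 5 + 3 + 3 + 2 + 2 + 0 = 20

Cross-inversions: 20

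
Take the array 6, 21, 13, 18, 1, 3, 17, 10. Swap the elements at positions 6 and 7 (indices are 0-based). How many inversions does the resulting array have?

15

Positions 6 and 7 hold 17 and 10; after swapping, the array is [6, 21, 13, 18, 1, 3, 10, 17].
Sweep left to right; for each value list the smaller values that follow it:
6 → 1, 3 → 2
21 → 13, 18, 1, 3, 10, 17 → 6
13 → 1, 3, 10 → 3
18 → 1, 3, 10, 17 → 4
1 → none → 0
3 → none → 0
10 → none → 0
17 → none → 0
Sum: 2 + 6 + 3 + 4 + 0 + 0 + 0 + 0 = 15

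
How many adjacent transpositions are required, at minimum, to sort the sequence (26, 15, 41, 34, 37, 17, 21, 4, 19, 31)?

26

Minimum adjacent swaps = number of inversions (each swap of adjacent out-of-order elements removes one inversion and no swap can remove more).
Count inversions — for each element, later elements that are smaller:
26: 15, 17, 21, 4, 19 → 5
15: 4 → 1
41: 34, 37, 17, 21, 4, 19, 31 → 7
34: 17, 21, 4, 19, 31 → 5
37: 17, 21, 4, 19, 31 → 5
17: 4 → 1
21: 4, 19 → 2
4: none → 0
19: none → 0
31: none → 0
Total inversions: 5 + 1 + 7 + 5 + 5 + 1 + 2 + 0 + 0 + 0 = 26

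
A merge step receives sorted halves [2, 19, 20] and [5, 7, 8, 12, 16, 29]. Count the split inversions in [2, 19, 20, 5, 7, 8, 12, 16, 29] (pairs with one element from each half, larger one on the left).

For each element r of the right run, count left-run elements greater than r:
r = 5: 19, 20 → 2
r = 7: 19, 20 → 2
r = 8: 19, 20 → 2
r = 12: 19, 20 → 2
r = 16: 19, 20 → 2
r = 29: none → 0
Cross-inversions: 2 + 2 + 2 + 2 + 2 + 0 = 10

There are 10 split inversions.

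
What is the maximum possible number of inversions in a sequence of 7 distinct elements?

A reversed (strictly descending) arrangement makes every pair an inversion, giving C(7, 2) inversions.
C(7, 2) = 7·6/2 = 21

There are 21 inversions.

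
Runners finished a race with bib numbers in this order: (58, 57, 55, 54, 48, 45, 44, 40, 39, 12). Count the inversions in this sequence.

45

Sweep left to right; for each value list the smaller values that follow it:
58 → 57, 55, 54, 48, 45, 44, 40, 39, 12 → 9
57 → 55, 54, 48, 45, 44, 40, 39, 12 → 8
55 → 54, 48, 45, 44, 40, 39, 12 → 7
54 → 48, 45, 44, 40, 39, 12 → 6
48 → 45, 44, 40, 39, 12 → 5
45 → 44, 40, 39, 12 → 4
44 → 40, 39, 12 → 3
40 → 39, 12 → 2
39 → 12 → 1
12 → none → 0
Sum: 9 + 8 + 7 + 6 + 5 + 4 + 3 + 2 + 1 + 0 = 45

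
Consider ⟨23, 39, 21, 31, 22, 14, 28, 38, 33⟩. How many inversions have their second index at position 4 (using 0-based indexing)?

The element at index 4 is 22.
Elements before it: 23, 39, 21, 31
Those larger than 22: 23, 39, 31

3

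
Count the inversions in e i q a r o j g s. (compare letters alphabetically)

13

Element-by-element contributions:
e → a → 1
i → a, g → 2
q → a, o, j, g → 4
a → none → 0
r → o, j, g → 3
o → j, g → 2
j → g → 1
g → none → 0
s → none → 0
Sum: 1 + 2 + 4 + 0 + 3 + 2 + 1 + 0 + 0 = 13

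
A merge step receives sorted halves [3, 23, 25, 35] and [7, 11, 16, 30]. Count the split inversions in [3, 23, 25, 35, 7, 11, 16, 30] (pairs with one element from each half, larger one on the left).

10 cross-inversions

For each element r of the right run, count left-run elements greater than r:
r = 7: 23, 25, 35 → 3
r = 11: 23, 25, 35 → 3
r = 16: 23, 25, 35 → 3
r = 30: 35 → 1
Cross-inversions: 3 + 3 + 3 + 1 = 10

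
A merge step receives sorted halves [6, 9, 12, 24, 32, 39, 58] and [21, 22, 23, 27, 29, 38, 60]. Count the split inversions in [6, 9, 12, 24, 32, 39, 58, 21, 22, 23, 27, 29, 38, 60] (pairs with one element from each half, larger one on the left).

For each element r of the right run, count left-run elements greater than r:
r = 21: 24, 32, 39, 58 → 4
r = 22: 24, 32, 39, 58 → 4
r = 23: 24, 32, 39, 58 → 4
r = 27: 32, 39, 58 → 3
r = 29: 32, 39, 58 → 3
r = 38: 39, 58 → 2
r = 60: none → 0
Cross-inversions: 4 + 4 + 4 + 3 + 3 + 2 + 0 = 20

20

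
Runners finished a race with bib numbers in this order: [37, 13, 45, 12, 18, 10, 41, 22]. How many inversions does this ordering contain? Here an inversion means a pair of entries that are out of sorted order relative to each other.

Count, for each position, how many later elements it exceeds:
37: 5
13: 2
45: 5
12: 1
18: 1
10: 0
41: 1
22: 0
Sum: 5 + 2 + 5 + 1 + 1 + 0 + 1 + 0 = 15

15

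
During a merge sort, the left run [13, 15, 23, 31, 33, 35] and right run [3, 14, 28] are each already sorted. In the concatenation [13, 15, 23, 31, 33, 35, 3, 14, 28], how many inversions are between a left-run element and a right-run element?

14 cross-inversions

Take each right-half value and tally the left-half values above it:
r = 3: 13, 15, 23, 31, 33, 35 → 6
r = 14: 15, 23, 31, 33, 35 → 5
r = 28: 31, 33, 35 → 3
Cross-inversions: 6 + 5 + 3 = 14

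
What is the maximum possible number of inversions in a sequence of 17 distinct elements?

The maximum occurs when the array is in strictly decreasing order: every one of the C(17, 2) pairs is inverted.
C(17, 2) = 17·16/2 = 136

Inversions: 136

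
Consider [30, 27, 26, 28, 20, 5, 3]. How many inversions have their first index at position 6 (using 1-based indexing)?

1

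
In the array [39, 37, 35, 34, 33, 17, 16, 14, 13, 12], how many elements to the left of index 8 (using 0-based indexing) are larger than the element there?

8

The element at index 8 is 13.
Elements before it: 39, 37, 35, 34, 33, 17, 16, 14
Those larger than 13: 39, 37, 35, 34, 33, 17, 16, 14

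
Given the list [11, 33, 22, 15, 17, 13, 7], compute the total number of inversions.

Sweep left to right; for each value list the smaller values that follow it:
11: 1
33: 5
22: 4
15: 2
17: 2
13: 1
7: 0
Sum: 1 + 5 + 4 + 2 + 2 + 1 + 0 = 15

Inversions: 15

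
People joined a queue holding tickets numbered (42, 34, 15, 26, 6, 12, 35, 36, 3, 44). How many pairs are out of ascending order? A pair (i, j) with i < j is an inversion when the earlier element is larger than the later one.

For each element, count later entries that are smaller:
42 → 34, 15, 26, 6, 12, 35, 36, 3 → 8
34 → 15, 26, 6, 12, 3 → 5
15 → 6, 12, 3 → 3
26 → 6, 12, 3 → 3
6 → 3 → 1
12 → 3 → 1
35 → 3 → 1
36 → 3 → 1
3 → none → 0
44 → none → 0
Sum: 8 + 5 + 3 + 3 + 1 + 1 + 1 + 1 + 0 + 0 = 23

Out-of-order pairs: 23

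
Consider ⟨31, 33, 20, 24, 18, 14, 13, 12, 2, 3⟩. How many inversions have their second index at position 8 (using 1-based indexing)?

The element at index 8 is 12.
Elements before it: 31, 33, 20, 24, 18, 14, 13
Those larger than 12: 31, 33, 20, 24, 18, 14, 13

7 such elements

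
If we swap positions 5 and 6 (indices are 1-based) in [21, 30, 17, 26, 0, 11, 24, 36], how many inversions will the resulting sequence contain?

14

Positions 5 and 6 hold 0 and 11; after swapping, the array is [21, 30, 17, 26, 11, 0, 24, 36].
Sweep left to right; for each value list the smaller values that follow it:
21 → 17, 11, 0 → 3
30 → 17, 26, 11, 0, 24 → 5
17 → 11, 0 → 2
26 → 11, 0, 24 → 3
11 → 0 → 1
0 → none → 0
24 → none → 0
36 → none → 0
Sum: 3 + 5 + 2 + 3 + 1 + 0 + 0 + 0 = 14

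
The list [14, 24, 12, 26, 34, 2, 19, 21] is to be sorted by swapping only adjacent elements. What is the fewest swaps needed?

13

The minimum number of adjacent swaps to sort an array equals its inversion count, since every such swap removes exactly one inversion.
Count inversions — for each element, later elements that are smaller:
14: 12, 2 → 2
24: 12, 2, 19, 21 → 4
12: 2 → 1
26: 2, 19, 21 → 3
34: 2, 19, 21 → 3
2: none → 0
19: none → 0
21: none → 0
Total inversions: 2 + 4 + 1 + 3 + 3 + 0 + 0 + 0 = 13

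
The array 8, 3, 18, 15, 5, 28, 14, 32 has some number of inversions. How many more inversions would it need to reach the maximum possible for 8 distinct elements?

Maximum inversions for 8 distinct elements is C(8, 2) = 8·7/2 = 28.
Current inversions — for each element, count later smaller elements:
8: 2
3: 0
18: 3
15: 2
5: 0
28: 1
14: 0
32: 0
Current total: 2 + 0 + 3 + 2 + 0 + 1 + 0 + 0 = 8
Shortfall: 28 − 8 = 20

20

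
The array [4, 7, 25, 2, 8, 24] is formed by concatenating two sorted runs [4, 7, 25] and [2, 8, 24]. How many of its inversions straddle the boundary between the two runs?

5

Count, for every r in R, how many entries of L exceed r:
r = 2: 4, 7, 25 → 3
r = 8: 25 → 1
r = 24: 25 → 1
Cross-inversions: 3 + 1 + 1 = 5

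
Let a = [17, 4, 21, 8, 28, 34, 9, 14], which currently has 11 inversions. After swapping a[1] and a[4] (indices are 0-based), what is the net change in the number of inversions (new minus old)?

+5

Positions 1 and 4 hold 4 and 28; after swapping, the array is [17, 28, 21, 8, 4, 34, 9, 14].
Sweep left to right; for each value list the smaller values that follow it:
17 → 8, 4, 9, 14 → 4
28 → 21, 8, 4, 9, 14 → 5
21 → 8, 4, 9, 14 → 4
8 → 4 → 1
4 → none → 0
34 → 9, 14 → 2
9 → none → 0
14 → none → 0
Sum: 4 + 5 + 4 + 1 + 0 + 2 + 0 + 0 = 16
Change: 16 − 11 = +5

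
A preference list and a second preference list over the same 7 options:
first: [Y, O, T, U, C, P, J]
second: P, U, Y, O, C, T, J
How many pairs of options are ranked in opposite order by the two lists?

9 pairs

Assign each item its position (1..7) in the first ordering, then rewrite the second ordering as that position sequence:
positions: Y→1, O→2, T→3, U→4, C→5, P→6, J→7
second ordering as positions: [6, 4, 1, 2, 5, 3, 7]
Discordant pairs = inversions in this position sequence.
6: 4, 1, 2, 5, 3 → 5
4: 1, 2, 3 → 3
1: 0
2: 0
5: 3 → 1
3: 0
7: 0
Total: 5 + 3 + 0 + 0 + 1 + 0 + 0 = 9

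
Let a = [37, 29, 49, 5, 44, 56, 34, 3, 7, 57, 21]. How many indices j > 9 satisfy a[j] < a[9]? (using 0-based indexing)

1

The element at index 9 is 57.
Elements after it: 21
Those smaller than 57: 21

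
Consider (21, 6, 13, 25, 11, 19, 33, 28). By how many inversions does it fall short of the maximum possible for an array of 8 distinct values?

20 inversions short

Maximum inversions for 8 distinct elements is C(8, 2) = 8·7/2 = 28.
Current inversions — for each element, count later smaller elements:
21: 4
6: 0
13: 1
25: 2
11: 0
19: 0
33: 1
28: 0
Current total: 4 + 0 + 1 + 2 + 0 + 0 + 1 + 0 = 8
Shortfall: 28 − 8 = 20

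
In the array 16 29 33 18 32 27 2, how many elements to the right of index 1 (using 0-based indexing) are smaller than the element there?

The element at index 1 is 29.
Elements after it: 33, 18, 32, 27, 2
Those smaller than 29: 18, 27, 2

3 such elements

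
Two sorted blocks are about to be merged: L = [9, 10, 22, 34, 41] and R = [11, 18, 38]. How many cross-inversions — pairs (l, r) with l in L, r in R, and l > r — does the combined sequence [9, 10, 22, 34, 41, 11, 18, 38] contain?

7

Take each right-half value and tally the left-half values above it:
r = 11: 22, 34, 41 → 3
r = 18: 22, 34, 41 → 3
r = 38: 41 → 1
Cross-inversions: 3 + 3 + 1 = 7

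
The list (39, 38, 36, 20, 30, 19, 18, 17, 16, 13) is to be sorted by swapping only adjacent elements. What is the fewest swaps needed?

44

Minimum adjacent swaps = number of inversions (each swap of adjacent out-of-order elements removes one inversion and no swap can remove more).
Count inversions — for each element, later elements that are smaller:
39: 38, 36, 20, 30, 19, 18, 17, 16, 13 → 9
38: 36, 20, 30, 19, 18, 17, 16, 13 → 8
36: 20, 30, 19, 18, 17, 16, 13 → 7
20: 19, 18, 17, 16, 13 → 5
30: 19, 18, 17, 16, 13 → 5
19: 18, 17, 16, 13 → 4
18: 17, 16, 13 → 3
17: 16, 13 → 2
16: 13 → 1
13: none → 0
Total inversions: 9 + 8 + 7 + 5 + 5 + 4 + 3 + 2 + 1 + 0 = 44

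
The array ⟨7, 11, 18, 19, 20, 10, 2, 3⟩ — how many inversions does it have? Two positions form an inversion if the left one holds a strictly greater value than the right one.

For each element, count later entries that are smaller:
7 → 2, 3 → 2
11 → 10, 2, 3 → 3
18 → 10, 2, 3 → 3
19 → 10, 2, 3 → 3
20 → 10, 2, 3 → 3
10 → 2, 3 → 2
2 → none → 0
3 → none → 0
Sum: 2 + 3 + 3 + 3 + 3 + 2 + 0 + 0 = 16

Inversions: 16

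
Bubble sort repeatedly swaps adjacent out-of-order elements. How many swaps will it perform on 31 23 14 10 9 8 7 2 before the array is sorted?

Each adjacent swap fixes exactly one inversion, so the minimum swap count equals the number of inversions.
Count inversions — for each element, later elements that are smaller:
31: 23, 14, 10, 9, 8, 7, 2 → 7
23: 14, 10, 9, 8, 7, 2 → 6
14: 10, 9, 8, 7, 2 → 5
10: 9, 8, 7, 2 → 4
9: 8, 7, 2 → 3
8: 7, 2 → 2
7: 2 → 1
2: none → 0
Total inversions: 7 + 6 + 5 + 4 + 3 + 2 + 1 + 0 = 28

Adjacent swaps: 28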